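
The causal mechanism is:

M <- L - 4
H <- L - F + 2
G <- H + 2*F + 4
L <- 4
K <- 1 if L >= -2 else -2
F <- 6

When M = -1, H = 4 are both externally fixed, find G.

20

The joint intervention fixes M = -1, H = 4, removing each variable's own equation.
G = H + 2*F + 4  [with H=4, F=6]  = 20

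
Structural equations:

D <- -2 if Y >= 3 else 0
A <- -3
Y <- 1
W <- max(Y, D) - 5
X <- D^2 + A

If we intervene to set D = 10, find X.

do(D=10) replaces the equation D <- -2 if Y >= 3 else 0 with the constant D = 10.
X = D^2 + A  [with D=10, A=-3]  = 97

97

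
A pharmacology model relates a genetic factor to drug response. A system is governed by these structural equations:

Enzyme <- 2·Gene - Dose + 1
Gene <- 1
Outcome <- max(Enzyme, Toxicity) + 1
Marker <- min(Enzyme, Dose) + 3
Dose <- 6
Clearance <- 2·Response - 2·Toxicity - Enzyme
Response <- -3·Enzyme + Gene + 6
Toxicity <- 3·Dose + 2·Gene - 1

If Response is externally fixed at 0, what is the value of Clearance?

-35

Under do(Response=0), the mechanism Response <- -3·Enzyme + Gene + 6 is discarded; Response is fixed at 0.
Enzyme = 2·Gene - Dose + 1  [with Gene=1, Dose=6]  = -3
Toxicity = 3·Dose + 2·Gene - 1  [with Dose=6, Gene=1]  = 19
Clearance = 2·Response - 2·Toxicity - Enzyme  [with Response=0, Toxicity=19, Enzyme=-3]  = -35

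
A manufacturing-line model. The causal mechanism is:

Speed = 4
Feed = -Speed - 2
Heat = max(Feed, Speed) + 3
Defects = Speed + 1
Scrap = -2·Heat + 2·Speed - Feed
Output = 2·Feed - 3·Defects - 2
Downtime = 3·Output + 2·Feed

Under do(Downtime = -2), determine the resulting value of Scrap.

0

The intervention breaks the incoming arrows to Downtime: Downtime = 3·Output + 2·Feed no longer applies, and Downtime = -2.
Scrap is not downstream of the intervention, so its value is determined by the original equations.
Feed = -Speed - 2  [with Speed=4]  = -6
Heat = max(Feed, Speed) + 3  [with Feed=-6, Speed=4]  = 7
Scrap = -2·Heat + 2·Speed - Feed  [with Heat=7, Speed=4, Feed=-6]  = 0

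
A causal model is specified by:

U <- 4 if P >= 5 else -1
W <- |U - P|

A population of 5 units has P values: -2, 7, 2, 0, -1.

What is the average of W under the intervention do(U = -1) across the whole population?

2.6

do(U=-1) breaks U's dependence on P. With U=-1 fixed, W across the units is 1, 8, 3, 1, 0, mean 2.6.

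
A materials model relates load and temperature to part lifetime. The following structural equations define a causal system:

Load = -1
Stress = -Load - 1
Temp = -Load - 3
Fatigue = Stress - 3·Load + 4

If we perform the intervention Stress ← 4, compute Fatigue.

11

Under do(Stress=4), the mechanism Stress = -Load - 1 is discarded; Stress is fixed at 4.
Fatigue = Stress - 3·Load + 4  [with Stress=4, Load=-1]  = 11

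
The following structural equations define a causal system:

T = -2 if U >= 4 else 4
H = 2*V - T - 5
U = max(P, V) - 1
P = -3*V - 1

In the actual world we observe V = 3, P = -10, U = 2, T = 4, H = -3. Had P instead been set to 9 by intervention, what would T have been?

-2

Under do(P=9), the mechanism P = -3*V - 1 is discarded; P is fixed at 9.
U = max(P, V) - 1  [with P=9, V=3]  = 8
T = -2 if U >= 4 else 4  [with U=8]  = -2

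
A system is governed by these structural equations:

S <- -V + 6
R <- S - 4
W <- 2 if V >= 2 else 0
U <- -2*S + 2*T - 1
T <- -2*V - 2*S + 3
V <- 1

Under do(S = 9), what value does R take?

5

Under do(S=9), the mechanism S <- -V + 6 is discarded; S is fixed at 9.
R = S - 4  [with S=9]  = 5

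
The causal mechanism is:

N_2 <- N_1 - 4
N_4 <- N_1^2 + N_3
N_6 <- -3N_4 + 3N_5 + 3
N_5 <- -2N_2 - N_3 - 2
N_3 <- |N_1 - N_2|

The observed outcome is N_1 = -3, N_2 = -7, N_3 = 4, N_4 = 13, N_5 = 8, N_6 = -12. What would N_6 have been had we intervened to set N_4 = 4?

15

Under do(N_4=4), the mechanism N_4 <- N_1^2 + N_3 is discarded; N_4 is fixed at 4.
N_2 = N_1 - 4  [with N_1=-3]  = -7
N_3 = |N_1 - N_2|  [with N_1=-3, N_2=-7]  = 4
N_5 = -2N_2 - N_3 - 2  [with N_2=-7, N_3=4]  = 8
N_6 = -3N_4 + 3N_5 + 3  [with N_4=4, N_5=8]  = 15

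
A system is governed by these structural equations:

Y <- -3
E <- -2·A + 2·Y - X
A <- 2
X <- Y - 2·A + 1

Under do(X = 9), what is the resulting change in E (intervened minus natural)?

-15

The intervention breaks the incoming arrows to X: X <- Y - 2·A + 1 no longer applies, and X = 9.
E = -2·A + 2·Y - X  [with A=2, Y=-3, X=9]  = -19
Without intervention: X = Y - 2·A + 1  [with Y=-3, A=2]  = -6; E = -2·A + 2·Y - X  [with A=2, Y=-3, X=-6]  = -4.
Change = -19 − (-4) = -15.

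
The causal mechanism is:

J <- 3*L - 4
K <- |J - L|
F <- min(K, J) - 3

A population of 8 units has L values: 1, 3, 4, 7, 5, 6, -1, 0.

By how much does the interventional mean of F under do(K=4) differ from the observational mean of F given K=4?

1

Every unit gets K=4 under the intervention. F values become -4, 1, 1, 1, 1, 1, -10, -7; E[F|do(K=4)] = -2.
E[F|K=4] averages over only the 2 units with K=4 (L = 4, 0): F = 1, -7, mean -3.
Difference = -2 − (-3) = 1.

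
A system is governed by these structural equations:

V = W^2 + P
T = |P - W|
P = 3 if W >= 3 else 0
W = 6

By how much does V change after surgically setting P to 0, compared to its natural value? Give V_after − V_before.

The intervention breaks the incoming arrows to P: P = 3 if W >= 3 else 0 no longer applies, and P = 0.
V = W^2 + P  [with W=6, P=0]  = 36
Without intervention: P = 3 if W >= 3 else 0  [with W=6]  = 3; V = W^2 + P  [with W=6, P=3]  = 39.
Change = 36 − 39 = -3.

-3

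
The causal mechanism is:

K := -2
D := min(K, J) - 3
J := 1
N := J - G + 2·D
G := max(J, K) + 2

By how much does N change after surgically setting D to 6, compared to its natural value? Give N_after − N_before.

22

do(D=6) replaces the equation D := min(K, J) - 3 with the constant D = 6.
G = max(J, K) + 2  [with J=1, K=-2]  = 3
N = J - G + 2·D  [with J=1, G=3, D=6]  = 10
Without intervention: D = min(K, J) - 3  [with K=-2, J=1]  = -5; G = max(J, K) + 2  [with J=1, K=-2]  = 3; N = J - G + 2·D  [with J=1, G=3, D=-5]  = -12.
Change = 10 − (-12) = 22.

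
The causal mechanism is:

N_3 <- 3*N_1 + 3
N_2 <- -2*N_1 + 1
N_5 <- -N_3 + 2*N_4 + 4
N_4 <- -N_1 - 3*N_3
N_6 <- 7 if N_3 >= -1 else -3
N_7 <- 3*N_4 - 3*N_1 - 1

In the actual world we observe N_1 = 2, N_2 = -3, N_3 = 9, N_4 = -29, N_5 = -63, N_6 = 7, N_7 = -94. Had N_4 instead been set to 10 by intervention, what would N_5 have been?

Intervening sets N_4 = 10 and removes its equation (N_4 <- -N_1 - 3*N_3).
N_3 = 3*N_1 + 3  [with N_1=2]  = 9
N_5 = -N_3 + 2*N_4 + 4  [with N_3=9, N_4=10]  = 15

15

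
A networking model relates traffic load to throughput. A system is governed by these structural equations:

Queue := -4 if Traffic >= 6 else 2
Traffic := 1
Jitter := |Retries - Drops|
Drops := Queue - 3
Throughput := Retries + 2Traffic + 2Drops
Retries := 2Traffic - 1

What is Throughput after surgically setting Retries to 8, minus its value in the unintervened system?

Under do(Retries=8), the mechanism Retries := 2Traffic - 1 is discarded; Retries is fixed at 8.
Queue = -4 if Traffic >= 6 else 2  [with Traffic=1]  = 2
Drops = Queue - 3  [with Queue=2]  = -1
Throughput = Retries + 2Traffic + 2Drops  [with Retries=8, Traffic=1, Drops=-1]  = 8
Without intervention: Queue = -4 if Traffic >= 6 else 2  [with Traffic=1]  = 2; Drops = Queue - 3  [with Queue=2]  = -1; Retries = 2Traffic - 1  [with Traffic=1]  = 1; Throughput = Retries + 2Traffic + 2Drops  [with Retries=1, Traffic=1, Drops=-1]  = 1.
Change = 8 − 1 = 7.

7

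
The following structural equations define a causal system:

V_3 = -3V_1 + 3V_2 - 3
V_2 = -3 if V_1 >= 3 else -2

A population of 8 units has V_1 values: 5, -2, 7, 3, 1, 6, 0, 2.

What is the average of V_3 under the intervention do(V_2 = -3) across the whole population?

Every unit gets V_2=-3 under the intervention. V_3 values become -27, -6, -33, -21, -15, -30, -12, -18; E[V_3|do(V_2=-3)] = -20.25.

-20.25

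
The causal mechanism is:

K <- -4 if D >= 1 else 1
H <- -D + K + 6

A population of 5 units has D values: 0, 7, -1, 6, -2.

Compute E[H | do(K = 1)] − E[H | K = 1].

-3

The intervention sets K=1 in all 5 units regardless of D. Recomputing H per unit gives 7, 0, 8, 1, 9; average 5.
Conditioning on K=1 selects the 3 unit(s) with D ∈ {0, -1, -2}. Their H values: 7, 8, 9. Mean = 8.
Difference = 5 − 8 = -3.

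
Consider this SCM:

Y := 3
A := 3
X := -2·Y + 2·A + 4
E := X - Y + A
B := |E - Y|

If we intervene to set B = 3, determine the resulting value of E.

4

The intervention breaks the incoming arrows to B: B := |E - Y| no longer applies, and B = 3.
Since E is not a descendant of the intervened variable, it is unaffected.
X = -2·Y + 2·A + 4  [with Y=3, A=3]  = 4
E = X - Y + A  [with X=4, Y=3, A=3]  = 4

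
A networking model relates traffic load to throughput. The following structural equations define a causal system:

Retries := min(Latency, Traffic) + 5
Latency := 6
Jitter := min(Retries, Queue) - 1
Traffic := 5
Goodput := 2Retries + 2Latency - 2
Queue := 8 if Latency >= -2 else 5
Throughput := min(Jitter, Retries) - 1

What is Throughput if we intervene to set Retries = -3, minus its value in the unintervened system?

-11

Under do(Retries=-3), the mechanism Retries := min(Latency, Traffic) + 5 is discarded; Retries is fixed at -3.
Queue = 8 if Latency >= -2 else 5  [with Latency=6]  = 8
Jitter = min(Retries, Queue) - 1  [with Retries=-3, Queue=8]  = -4
Throughput = min(Jitter, Retries) - 1  [with Jitter=-4, Retries=-3]  = -5
Without intervention: Queue = 8 if Latency >= -2 else 5  [with Latency=6]  = 8; Retries = min(Latency, Traffic) + 5  [with Latency=6, Traffic=5]  = 10; Jitter = min(Retries, Queue) - 1  [with Retries=10, Queue=8]  = 7; Throughput = min(Jitter, Retries) - 1  [with Jitter=7, Retries=10]  = 6.
Change = -5 − 6 = -11.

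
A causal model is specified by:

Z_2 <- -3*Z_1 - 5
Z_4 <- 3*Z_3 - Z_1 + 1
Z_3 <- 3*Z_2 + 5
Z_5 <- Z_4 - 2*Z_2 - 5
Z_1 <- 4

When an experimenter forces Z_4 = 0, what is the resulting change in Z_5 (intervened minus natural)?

141

Intervening sets Z_4 = 0 and removes its equation (Z_4 <- 3*Z_3 - Z_1 + 1).
Z_2 = -3*Z_1 - 5  [with Z_1=4]  = -17
Z_5 = Z_4 - 2*Z_2 - 5  [with Z_4=0, Z_2=-17]  = 29
Without intervention: Z_2 = -3*Z_1 - 5  [with Z_1=4]  = -17; Z_3 = 3*Z_2 + 5  [with Z_2=-17]  = -46; Z_4 = 3*Z_3 - Z_1 + 1  [with Z_3=-46, Z_1=4]  = -141; Z_5 = Z_4 - 2*Z_2 - 5  [with Z_4=-141, Z_2=-17]  = -112.
Change = 29 − (-112) = 141.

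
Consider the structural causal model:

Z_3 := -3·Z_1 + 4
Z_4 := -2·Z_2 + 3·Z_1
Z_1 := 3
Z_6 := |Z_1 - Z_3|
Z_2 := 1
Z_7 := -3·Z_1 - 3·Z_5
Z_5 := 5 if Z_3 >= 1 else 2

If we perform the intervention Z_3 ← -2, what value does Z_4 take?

7

The intervention breaks the incoming arrows to Z_3: Z_3 := -3·Z_1 + 4 no longer applies, and Z_3 = -2.
Z_4 is not downstream of the intervention, so its value is determined by the original equations.
Z_4 = -2·Z_2 + 3·Z_1  [with Z_2=1, Z_1=3]  = 7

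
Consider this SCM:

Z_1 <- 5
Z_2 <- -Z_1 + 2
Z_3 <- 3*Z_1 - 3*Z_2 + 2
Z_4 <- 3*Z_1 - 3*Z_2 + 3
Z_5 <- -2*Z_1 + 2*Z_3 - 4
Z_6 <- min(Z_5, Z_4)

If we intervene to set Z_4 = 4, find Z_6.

Under do(Z_4=4), the mechanism Z_4 <- 3*Z_1 - 3*Z_2 + 3 is discarded; Z_4 is fixed at 4.
Z_2 = -Z_1 + 2  [with Z_1=5]  = -3
Z_3 = 3*Z_1 - 3*Z_2 + 2  [with Z_1=5, Z_2=-3]  = 26
Z_5 = -2*Z_1 + 2*Z_3 - 4  [with Z_1=5, Z_3=26]  = 38
Z_6 = min(Z_5, Z_4)  [with Z_5=38, Z_4=4]  = 4

4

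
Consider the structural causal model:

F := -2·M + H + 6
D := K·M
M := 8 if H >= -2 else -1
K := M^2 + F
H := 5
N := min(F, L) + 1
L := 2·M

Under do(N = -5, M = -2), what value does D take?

-38

The joint intervention fixes N = -5, M = -2, removing each variable's own equation.
F = -2·M + H + 6  [with M=-2, H=5]  = 15
K = M^2 + F  [with M=-2, F=15]  = 19
D = K·M  [with K=19, M=-2]  = -38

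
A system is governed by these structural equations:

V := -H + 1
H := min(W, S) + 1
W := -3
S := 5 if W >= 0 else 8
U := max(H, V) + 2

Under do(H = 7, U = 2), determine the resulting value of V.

The joint intervention fixes H = 7, U = 2, removing each variable's own equation.
V = -H + 1  [with H=7]  = -6

-6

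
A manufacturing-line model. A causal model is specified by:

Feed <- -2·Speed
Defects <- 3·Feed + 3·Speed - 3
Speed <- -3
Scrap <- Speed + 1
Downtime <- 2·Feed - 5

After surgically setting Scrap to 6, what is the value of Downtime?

Intervening sets Scrap = 6 and removes its equation (Scrap <- Speed + 1).
No directed path runs from Scrap to Downtime, so Downtime keeps its natural value.
Feed = -2·Speed  [with Speed=-3]  = 6
Downtime = 2·Feed - 5  [with Feed=6]  = 7

7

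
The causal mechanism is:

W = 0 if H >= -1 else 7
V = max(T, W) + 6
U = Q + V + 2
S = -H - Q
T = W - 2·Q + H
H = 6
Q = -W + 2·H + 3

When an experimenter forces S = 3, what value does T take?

-24

Under do(S=3), the mechanism S = -H - Q is discarded; S is fixed at 3.
Since T is not a descendant of the intervened variable, it is unaffected.
W = 0 if H >= -1 else 7  [with H=6]  = 0
Q = -W + 2·H + 3  [with W=0, H=6]  = 15
T = W - 2·Q + H  [with W=0, Q=15, H=6]  = -24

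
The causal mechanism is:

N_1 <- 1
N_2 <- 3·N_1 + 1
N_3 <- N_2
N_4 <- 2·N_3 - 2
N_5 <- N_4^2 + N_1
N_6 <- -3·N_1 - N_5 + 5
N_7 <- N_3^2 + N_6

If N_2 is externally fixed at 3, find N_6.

Under do(N_2=3), the mechanism N_2 <- 3·N_1 + 1 is discarded; N_2 is fixed at 3.
N_3 = N_2  [with N_2=3]  = 3
N_4 = 2·N_3 - 2  [with N_3=3]  = 4
N_5 = N_4^2 + N_1  [with N_4=4, N_1=1]  = 17
N_6 = -3·N_1 - N_5 + 5  [with N_1=1, N_5=17]  = -15

-15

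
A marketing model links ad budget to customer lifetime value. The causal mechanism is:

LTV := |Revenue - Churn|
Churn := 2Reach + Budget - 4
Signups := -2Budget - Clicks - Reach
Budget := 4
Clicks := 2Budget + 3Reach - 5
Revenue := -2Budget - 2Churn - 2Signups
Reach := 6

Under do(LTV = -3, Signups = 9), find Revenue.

-50

Setting LTV = -3, Signups = 9 by intervention discards those variables' equations.
Churn = 2Reach + Budget - 4  [with Reach=6, Budget=4]  = 12
Revenue = -2Budget - 2Churn - 2Signups  [with Budget=4, Churn=12, Signups=9]  = -50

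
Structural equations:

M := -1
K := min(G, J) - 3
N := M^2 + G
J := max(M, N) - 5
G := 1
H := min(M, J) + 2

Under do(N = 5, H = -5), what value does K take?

Setting N = 5, H = -5 by intervention discards those variables' equations.
J = max(M, N) - 5  [with M=-1, N=5]  = 0
K = min(G, J) - 3  [with G=1, J=0]  = -3

-3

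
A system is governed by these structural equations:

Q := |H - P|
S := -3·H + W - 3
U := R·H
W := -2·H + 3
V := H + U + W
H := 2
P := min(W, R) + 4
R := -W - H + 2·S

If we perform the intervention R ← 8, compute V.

17

The intervention breaks the incoming arrows to R: R := -W - H + 2·S no longer applies, and R = 8.
W = -2·H + 3  [with H=2]  = -1
U = R·H  [with R=8, H=2]  = 16
V = H + U + W  [with H=2, U=16, W=-1]  = 17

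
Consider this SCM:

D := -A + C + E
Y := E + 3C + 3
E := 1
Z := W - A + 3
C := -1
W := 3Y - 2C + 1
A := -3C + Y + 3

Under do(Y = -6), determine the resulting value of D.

0

The intervention breaks the incoming arrows to Y: Y := E + 3C + 3 no longer applies, and Y = -6.
A = -3C + Y + 3  [with C=-1, Y=-6]  = 0
D = -A + C + E  [with A=0, C=-1, E=1]  = 0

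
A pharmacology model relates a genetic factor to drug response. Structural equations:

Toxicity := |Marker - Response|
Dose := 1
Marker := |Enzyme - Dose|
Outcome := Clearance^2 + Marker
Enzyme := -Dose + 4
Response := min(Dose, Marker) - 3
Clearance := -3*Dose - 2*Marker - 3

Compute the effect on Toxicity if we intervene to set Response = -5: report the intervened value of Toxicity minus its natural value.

3

Intervening sets Response = -5 and removes its equation (Response := min(Dose, Marker) - 3).
Enzyme = -Dose + 4  [with Dose=1]  = 3
Marker = |Enzyme - Dose|  [with Enzyme=3, Dose=1]  = 2
Toxicity = |Marker - Response|  [with Marker=2, Response=-5]  = 7
Without intervention: Enzyme = -Dose + 4  [with Dose=1]  = 3; Marker = |Enzyme - Dose|  [with Enzyme=3, Dose=1]  = 2; Response = min(Dose, Marker) - 3  [with Dose=1, Marker=2]  = -2; Toxicity = |Marker - Response|  [with Marker=2, Response=-2]  = 4.
Change = 7 − 4 = 3.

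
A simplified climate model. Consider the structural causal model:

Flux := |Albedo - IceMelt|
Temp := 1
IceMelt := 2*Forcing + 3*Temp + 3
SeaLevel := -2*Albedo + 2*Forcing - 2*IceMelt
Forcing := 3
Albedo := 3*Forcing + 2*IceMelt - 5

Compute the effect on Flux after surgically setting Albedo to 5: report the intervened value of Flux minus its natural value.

-9

Under do(Albedo=5), the mechanism Albedo := 3*Forcing + 2*IceMelt - 5 is discarded; Albedo is fixed at 5.
IceMelt = 2*Forcing + 3*Temp + 3  [with Forcing=3, Temp=1]  = 12
Flux = |Albedo - IceMelt|  [with Albedo=5, IceMelt=12]  = 7
Without intervention: IceMelt = 2*Forcing + 3*Temp + 3  [with Forcing=3, Temp=1]  = 12; Albedo = 3*Forcing + 2*IceMelt - 5  [with Forcing=3, IceMelt=12]  = 28; Flux = |Albedo - IceMelt|  [with Albedo=28, IceMelt=12]  = 16.
Change = 7 − 16 = -9.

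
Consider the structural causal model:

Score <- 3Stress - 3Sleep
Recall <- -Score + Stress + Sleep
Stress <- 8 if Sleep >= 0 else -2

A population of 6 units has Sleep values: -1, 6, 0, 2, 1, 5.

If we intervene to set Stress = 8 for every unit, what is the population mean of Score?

The intervention sets Stress=8 in all 6 units regardless of Sleep. Recomputing Score per unit gives 27, 6, 24, 18, 21, 9; average 17.5.

17.5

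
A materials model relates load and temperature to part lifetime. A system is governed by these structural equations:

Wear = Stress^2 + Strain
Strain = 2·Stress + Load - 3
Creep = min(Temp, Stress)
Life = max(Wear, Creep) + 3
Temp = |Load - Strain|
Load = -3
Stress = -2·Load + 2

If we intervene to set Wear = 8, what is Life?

11

Intervening sets Wear = 8 and removes its equation (Wear = Stress^2 + Strain).
Stress = -2·Load + 2  [with Load=-3]  = 8
Strain = 2·Stress + Load - 3  [with Stress=8, Load=-3]  = 10
Temp = |Load - Strain|  [with Load=-3, Strain=10]  = 13
Creep = min(Temp, Stress)  [with Temp=13, Stress=8]  = 8
Life = max(Wear, Creep) + 3  [with Wear=8, Creep=8]  = 11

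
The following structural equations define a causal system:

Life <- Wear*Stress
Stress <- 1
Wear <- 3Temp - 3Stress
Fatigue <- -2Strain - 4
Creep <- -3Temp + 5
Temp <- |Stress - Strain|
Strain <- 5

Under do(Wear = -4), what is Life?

Under do(Wear=-4), the mechanism Wear <- 3Temp - 3Stress is discarded; Wear is fixed at -4.
Life = Wear*Stress  [with Wear=-4, Stress=1]  = -4

-4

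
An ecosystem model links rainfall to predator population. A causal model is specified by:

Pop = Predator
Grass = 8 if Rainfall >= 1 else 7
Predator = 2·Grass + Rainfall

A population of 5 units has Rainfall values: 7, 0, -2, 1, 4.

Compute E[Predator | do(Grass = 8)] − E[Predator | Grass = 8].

Every unit gets Grass=8 under the intervention. Predator values become 23, 16, 14, 17, 20; E[Predator|do(Grass=8)] = 18.
Conditioning on Grass=8 selects the 3 unit(s) with Rainfall ∈ {7, 1, 4}. Their Predator values: 23, 17, 20. Mean = 20.
Difference = 18 − 20 = -2.

-2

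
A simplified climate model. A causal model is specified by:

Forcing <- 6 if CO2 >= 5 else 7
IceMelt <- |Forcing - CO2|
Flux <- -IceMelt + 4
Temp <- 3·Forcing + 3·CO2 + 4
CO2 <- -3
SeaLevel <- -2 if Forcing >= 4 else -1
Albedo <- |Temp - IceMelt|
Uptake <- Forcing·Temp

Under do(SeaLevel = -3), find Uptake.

Intervening sets SeaLevel = -3 and removes its equation (SeaLevel <- -2 if Forcing >= 4 else -1).
Uptake is not downstream of the intervention, so its value is determined by the original equations.
Forcing = 6 if CO2 >= 5 else 7  [with CO2=-3]  = 7
Temp = 3·Forcing + 3·CO2 + 4  [with Forcing=7, CO2=-3]  = 16
Uptake = Forcing·Temp  [with Forcing=7, Temp=16]  = 112

112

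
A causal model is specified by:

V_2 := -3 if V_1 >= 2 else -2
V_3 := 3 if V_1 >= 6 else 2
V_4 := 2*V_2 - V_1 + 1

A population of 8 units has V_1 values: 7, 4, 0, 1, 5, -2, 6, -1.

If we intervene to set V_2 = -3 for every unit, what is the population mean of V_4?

Every unit gets V_2=-3 under the intervention. V_4 values become -12, -9, -5, -6, -10, -3, -11, -4; E[V_4|do(V_2=-3)] = -7.5.

-7.5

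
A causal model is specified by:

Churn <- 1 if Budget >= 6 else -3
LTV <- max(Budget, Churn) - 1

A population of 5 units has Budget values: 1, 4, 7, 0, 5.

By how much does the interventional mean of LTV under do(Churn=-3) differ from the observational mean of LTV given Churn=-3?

do(Churn=-3) breaks Churn's dependence on Budget. With Churn=-3 fixed, LTV across the units is 0, 3, 6, -1, 4, mean 2.4.
E[LTV|Churn=-3] averages over only the 4 units with Churn=-3 (Budget = 1, 4, 0, 5): LTV = 0, 3, -1, 4, mean 1.5.
Difference = 2.4 − 1.5 = 0.9.

0.9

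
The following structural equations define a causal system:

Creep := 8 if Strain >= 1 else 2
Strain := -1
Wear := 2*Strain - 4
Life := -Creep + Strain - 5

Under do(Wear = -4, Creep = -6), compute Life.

0

The joint intervention fixes Wear = -4, Creep = -6, removing each variable's own equation.
Life = -Creep + Strain - 5  [with Creep=-6, Strain=-1]  = 0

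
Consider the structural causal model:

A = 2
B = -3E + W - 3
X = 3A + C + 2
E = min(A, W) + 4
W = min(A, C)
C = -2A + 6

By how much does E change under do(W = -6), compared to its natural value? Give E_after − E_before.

-8

The intervention breaks the incoming arrows to W: W = min(A, C) no longer applies, and W = -6.
E = min(A, W) + 4  [with A=2, W=-6]  = -2
Without intervention: C = -2A + 6  [with A=2]  = 2; W = min(A, C)  [with A=2, C=2]  = 2; E = min(A, W) + 4  [with A=2, W=2]  = 6.
Change = -2 − 6 = -8.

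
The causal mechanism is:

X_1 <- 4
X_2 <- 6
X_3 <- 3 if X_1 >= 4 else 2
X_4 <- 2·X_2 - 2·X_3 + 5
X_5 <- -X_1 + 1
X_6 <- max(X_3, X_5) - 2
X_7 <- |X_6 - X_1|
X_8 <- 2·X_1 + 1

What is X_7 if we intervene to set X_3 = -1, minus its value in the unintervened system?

The intervention breaks the incoming arrows to X_3: X_3 <- 3 if X_1 >= 4 else 2 no longer applies, and X_3 = -1.
X_5 = -X_1 + 1  [with X_1=4]  = -3
X_6 = max(X_3, X_5) - 2  [with X_3=-1, X_5=-3]  = -3
X_7 = |X_6 - X_1|  [with X_6=-3, X_1=4]  = 7
Without intervention: X_3 = 3 if X_1 >= 4 else 2  [with X_1=4]  = 3; X_5 = -X_1 + 1  [with X_1=4]  = -3; X_6 = max(X_3, X_5) - 2  [with X_3=3, X_5=-3]  = 1; X_7 = |X_6 - X_1|  [with X_6=1, X_1=4]  = 3.
Change = 7 − 3 = 4.

4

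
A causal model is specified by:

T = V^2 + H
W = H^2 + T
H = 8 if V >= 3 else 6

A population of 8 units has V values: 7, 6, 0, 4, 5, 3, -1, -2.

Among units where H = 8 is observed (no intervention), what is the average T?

Conditioning on H=8 selects the 5 unit(s) with V ∈ {7, 6, 4, 5, 3}. Their T values: 57, 44, 24, 33, 17. Mean = 35.

35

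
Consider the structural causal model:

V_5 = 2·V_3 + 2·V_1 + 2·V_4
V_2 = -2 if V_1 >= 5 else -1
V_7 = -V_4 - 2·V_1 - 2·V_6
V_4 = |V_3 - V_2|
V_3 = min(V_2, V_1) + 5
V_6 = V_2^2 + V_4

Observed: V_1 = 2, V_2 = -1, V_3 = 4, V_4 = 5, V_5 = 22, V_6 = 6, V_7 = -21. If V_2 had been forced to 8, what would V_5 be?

do(V_2=8) replaces the equation V_2 = -2 if V_1 >= 5 else -1 with the constant V_2 = 8.
V_3 = min(V_2, V_1) + 5  [with V_2=8, V_1=2]  = 7
V_4 = |V_3 - V_2|  [with V_3=7, V_2=8]  = 1
V_5 = 2·V_3 + 2·V_1 + 2·V_4  [with V_3=7, V_1=2, V_4=1]  = 20

20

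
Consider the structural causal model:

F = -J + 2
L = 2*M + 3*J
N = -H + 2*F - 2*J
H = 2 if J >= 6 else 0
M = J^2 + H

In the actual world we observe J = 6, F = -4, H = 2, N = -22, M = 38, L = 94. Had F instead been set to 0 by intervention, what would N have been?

-14

Under do(F=0), the mechanism F = -J + 2 is discarded; F is fixed at 0.
H = 2 if J >= 6 else 0  [with J=6]  = 2
N = -H + 2*F - 2*J  [with H=2, F=0, J=6]  = -14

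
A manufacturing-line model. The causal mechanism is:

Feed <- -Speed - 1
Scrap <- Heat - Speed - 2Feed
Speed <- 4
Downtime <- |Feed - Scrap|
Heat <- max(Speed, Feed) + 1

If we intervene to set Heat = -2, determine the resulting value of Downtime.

do(Heat=-2) replaces the equation Heat <- max(Speed, Feed) + 1 with the constant Heat = -2.
Feed = -Speed - 1  [with Speed=4]  = -5
Scrap = Heat - Speed - 2Feed  [with Heat=-2, Speed=4, Feed=-5]  = 4
Downtime = |Feed - Scrap|  [with Feed=-5, Scrap=4]  = 9

9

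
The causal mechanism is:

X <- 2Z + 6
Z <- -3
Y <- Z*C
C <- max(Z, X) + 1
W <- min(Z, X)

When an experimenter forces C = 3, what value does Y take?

-9

do(C=3) replaces the equation C <- max(Z, X) + 1 with the constant C = 3.
Y = Z*C  [with Z=-3, C=3]  = -9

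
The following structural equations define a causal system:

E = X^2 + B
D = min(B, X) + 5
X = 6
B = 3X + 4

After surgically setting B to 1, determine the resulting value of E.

37

Under do(B=1), the mechanism B = 3X + 4 is discarded; B is fixed at 1.
E = X^2 + B  [with X=6, B=1]  = 37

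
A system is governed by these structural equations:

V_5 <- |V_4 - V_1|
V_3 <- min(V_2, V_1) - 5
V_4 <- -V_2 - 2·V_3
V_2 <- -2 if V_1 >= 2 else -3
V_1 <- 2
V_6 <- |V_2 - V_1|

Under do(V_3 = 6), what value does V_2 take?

-2

Under do(V_3=6), the mechanism V_3 <- min(V_2, V_1) - 5 is discarded; V_3 is fixed at 6.
Since V_2 is not a descendant of the intervened variable, it is unaffected.
V_2 = -2 if V_1 >= 2 else -3  [with V_1=2]  = -2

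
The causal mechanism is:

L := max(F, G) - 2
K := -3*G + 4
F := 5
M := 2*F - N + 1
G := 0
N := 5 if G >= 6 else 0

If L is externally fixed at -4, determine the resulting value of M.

11

do(L=-4) replaces the equation L := max(F, G) - 2 with the constant L = -4.
M is not downstream of the intervention, so its value is determined by the original equations.
N = 5 if G >= 6 else 0  [with G=0]  = 0
M = 2*F - N + 1  [with F=5, N=0]  = 11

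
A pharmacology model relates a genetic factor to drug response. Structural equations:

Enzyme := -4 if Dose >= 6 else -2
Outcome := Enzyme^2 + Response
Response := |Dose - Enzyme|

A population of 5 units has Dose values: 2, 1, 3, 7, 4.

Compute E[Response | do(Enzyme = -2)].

5.4

Under do(Enzyme=-2), Enzyme's equation is replaced by Enzyme=-2 for every unit. Per-unit Response: 4, 3, 5, 9, 6. Mean = 5.4.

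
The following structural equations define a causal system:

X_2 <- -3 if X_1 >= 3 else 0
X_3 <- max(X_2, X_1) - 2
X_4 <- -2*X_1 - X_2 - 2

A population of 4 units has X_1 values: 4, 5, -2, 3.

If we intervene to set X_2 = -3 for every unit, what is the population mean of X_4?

Under do(X_2=-3), X_2's equation is replaced by X_2=-3 for every unit. Per-unit X_4: -7, -9, 5, -5. Mean = -4.

-4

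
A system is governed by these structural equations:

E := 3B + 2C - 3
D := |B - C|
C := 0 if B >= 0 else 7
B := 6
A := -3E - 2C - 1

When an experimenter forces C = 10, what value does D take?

4

Under do(C=10), the mechanism C := 0 if B >= 0 else 7 is discarded; C is fixed at 10.
D = |B - C|  [with B=6, C=10]  = 4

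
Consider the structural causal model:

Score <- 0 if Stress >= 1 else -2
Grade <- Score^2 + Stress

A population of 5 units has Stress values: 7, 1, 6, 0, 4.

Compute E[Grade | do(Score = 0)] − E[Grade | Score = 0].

-0.9

Every unit gets Score=0 under the intervention. Grade values become 7, 1, 6, 0, 4; E[Grade|do(Score=0)] = 3.6.
Conditioning on Score=0 selects the 4 unit(s) with Stress ∈ {7, 1, 6, 4}. Their Grade values: 7, 1, 6, 4. Mean = 4.5.
Difference = 3.6 − 4.5 = -0.9.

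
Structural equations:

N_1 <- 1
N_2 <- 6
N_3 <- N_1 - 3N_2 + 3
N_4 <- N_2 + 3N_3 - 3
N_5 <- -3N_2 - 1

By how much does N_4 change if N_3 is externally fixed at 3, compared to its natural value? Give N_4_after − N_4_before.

51

The intervention breaks the incoming arrows to N_3: N_3 <- N_1 - 3N_2 + 3 no longer applies, and N_3 = 3.
N_4 = N_2 + 3N_3 - 3  [with N_2=6, N_3=3]  = 12
Without intervention: N_3 = N_1 - 3N_2 + 3  [with N_1=1, N_2=6]  = -14; N_4 = N_2 + 3N_3 - 3  [with N_2=6, N_3=-14]  = -39.
Change = 12 − (-39) = 51.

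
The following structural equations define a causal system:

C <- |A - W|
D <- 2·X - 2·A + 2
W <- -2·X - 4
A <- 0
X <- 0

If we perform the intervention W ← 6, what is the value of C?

6

Intervening sets W = 6 and removes its equation (W <- -2·X - 4).
C = |A - W|  [with A=0, W=6]  = 6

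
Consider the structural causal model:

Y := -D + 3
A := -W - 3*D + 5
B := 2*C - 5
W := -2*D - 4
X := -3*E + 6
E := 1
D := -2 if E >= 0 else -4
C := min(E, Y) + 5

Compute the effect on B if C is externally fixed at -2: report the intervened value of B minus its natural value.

do(C=-2) replaces the equation C := min(E, Y) + 5 with the constant C = -2.
B = 2*C - 5  [with C=-2]  = -9
Without intervention: D = -2 if E >= 0 else -4  [with E=1]  = -2; Y = -D + 3  [with D=-2]  = 5; C = min(E, Y) + 5  [with E=1, Y=5]  = 6; B = 2*C - 5  [with C=6]  = 7.
Change = -9 − 7 = -16.

-16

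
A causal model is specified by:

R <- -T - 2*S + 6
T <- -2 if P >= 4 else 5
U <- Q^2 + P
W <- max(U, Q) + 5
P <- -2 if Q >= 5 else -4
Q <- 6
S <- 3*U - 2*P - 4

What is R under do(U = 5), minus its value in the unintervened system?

The intervention breaks the incoming arrows to U: U <- Q^2 + P no longer applies, and U = 5.
P = -2 if Q >= 5 else -4  [with Q=6]  = -2
S = 3*U - 2*P - 4  [with U=5, P=-2]  = 15
T = -2 if P >= 4 else 5  [with P=-2]  = 5
R = -T - 2*S + 6  [with T=5, S=15]  = -29
Without intervention: P = -2 if Q >= 5 else -4  [with Q=6]  = -2; U = Q^2 + P  [with Q=6, P=-2]  = 34; S = 3*U - 2*P - 4  [with U=34, P=-2]  = 102; T = -2 if P >= 4 else 5  [with P=-2]  = 5; R = -T - 2*S + 6  [with T=5, S=102]  = -203.
Change = -29 − (-203) = 174.

174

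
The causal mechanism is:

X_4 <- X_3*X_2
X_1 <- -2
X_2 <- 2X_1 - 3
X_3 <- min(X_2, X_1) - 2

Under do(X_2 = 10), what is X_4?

Under do(X_2=10), the mechanism X_2 <- 2X_1 - 3 is discarded; X_2 is fixed at 10.
X_3 = min(X_2, X_1) - 2  [with X_2=10, X_1=-2]  = -4
X_4 = X_3*X_2  [with X_3=-4, X_2=10]  = -40

-40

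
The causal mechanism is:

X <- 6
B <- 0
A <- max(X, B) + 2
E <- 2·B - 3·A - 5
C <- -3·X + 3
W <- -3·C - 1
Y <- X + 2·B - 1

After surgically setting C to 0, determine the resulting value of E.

The intervention breaks the incoming arrows to C: C <- -3·X + 3 no longer applies, and C = 0.
Since E is not a descendant of the intervened variable, it is unaffected.
A = max(X, B) + 2  [with X=6, B=0]  = 8
E = 2·B - 3·A - 5  [with B=0, A=8]  = -29

-29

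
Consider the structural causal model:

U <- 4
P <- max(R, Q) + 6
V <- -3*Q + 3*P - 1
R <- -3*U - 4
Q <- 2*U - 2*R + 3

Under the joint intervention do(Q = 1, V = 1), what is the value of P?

The joint intervention fixes Q = 1, V = 1, removing each variable's own equation.
R = -3*U - 4  [with U=4]  = -16
P = max(R, Q) + 6  [with R=-16, Q=1]  = 7

7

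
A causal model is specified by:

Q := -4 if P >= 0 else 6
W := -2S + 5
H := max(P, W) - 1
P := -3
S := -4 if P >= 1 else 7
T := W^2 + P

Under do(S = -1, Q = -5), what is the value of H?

The joint intervention fixes S = -1, Q = -5, removing each variable's own equation.
W = -2S + 5  [with S=-1]  = 7
H = max(P, W) - 1  [with P=-3, W=7]  = 6

6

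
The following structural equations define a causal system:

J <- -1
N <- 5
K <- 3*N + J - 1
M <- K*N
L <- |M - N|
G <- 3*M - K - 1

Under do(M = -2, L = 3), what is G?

The joint intervention fixes M = -2, L = 3, removing each variable's own equation.
K = 3*N + J - 1  [with N=5, J=-1]  = 13
G = 3*M - K - 1  [with M=-2, K=13]  = -20

-20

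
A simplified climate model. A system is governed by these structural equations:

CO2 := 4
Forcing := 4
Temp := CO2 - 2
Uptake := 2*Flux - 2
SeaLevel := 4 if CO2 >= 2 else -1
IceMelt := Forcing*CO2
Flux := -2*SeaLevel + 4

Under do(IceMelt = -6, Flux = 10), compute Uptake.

18

Setting IceMelt = -6, Flux = 10 by intervention discards those variables' equations.
Uptake = 2*Flux - 2  [with Flux=10]  = 18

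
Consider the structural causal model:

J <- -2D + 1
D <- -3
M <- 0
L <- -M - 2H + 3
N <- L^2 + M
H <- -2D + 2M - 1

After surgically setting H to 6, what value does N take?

81

do(H=6) replaces the equation H <- -2D + 2M - 1 with the constant H = 6.
L = -M - 2H + 3  [with M=0, H=6]  = -9
N = L^2 + M  [with L=-9, M=0]  = 81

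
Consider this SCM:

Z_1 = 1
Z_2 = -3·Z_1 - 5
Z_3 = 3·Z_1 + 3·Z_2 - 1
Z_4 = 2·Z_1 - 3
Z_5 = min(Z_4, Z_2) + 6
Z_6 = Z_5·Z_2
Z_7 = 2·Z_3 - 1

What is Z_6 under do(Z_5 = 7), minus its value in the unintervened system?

The intervention breaks the incoming arrows to Z_5: Z_5 = min(Z_4, Z_2) + 6 no longer applies, and Z_5 = 7.
Z_2 = -3·Z_1 - 5  [with Z_1=1]  = -8
Z_6 = Z_5·Z_2  [with Z_5=7, Z_2=-8]  = -56
Without intervention: Z_2 = -3·Z_1 - 5  [with Z_1=1]  = -8; Z_4 = 2·Z_1 - 3  [with Z_1=1]  = -1; Z_5 = min(Z_4, Z_2) + 6  [with Z_4=-1, Z_2=-8]  = -2; Z_6 = Z_5·Z_2  [with Z_5=-2, Z_2=-8]  = 16.
Change = -56 − 16 = -72.

-72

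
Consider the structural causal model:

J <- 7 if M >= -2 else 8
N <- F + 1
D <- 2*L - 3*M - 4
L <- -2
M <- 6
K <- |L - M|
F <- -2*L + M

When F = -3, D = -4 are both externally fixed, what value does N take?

Under do(F = -3, D = -4), each intervened variable's structural equation is replaced by its fixed value.
N = F + 1  [with F=-3]  = -2

-2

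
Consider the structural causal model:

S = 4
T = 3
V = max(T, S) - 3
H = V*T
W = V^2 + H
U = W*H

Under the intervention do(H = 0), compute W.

Intervening sets H = 0 and removes its equation (H = V*T).
V = max(T, S) - 3  [with T=3, S=4]  = 1
W = V^2 + H  [with V=1, H=0]  = 1

1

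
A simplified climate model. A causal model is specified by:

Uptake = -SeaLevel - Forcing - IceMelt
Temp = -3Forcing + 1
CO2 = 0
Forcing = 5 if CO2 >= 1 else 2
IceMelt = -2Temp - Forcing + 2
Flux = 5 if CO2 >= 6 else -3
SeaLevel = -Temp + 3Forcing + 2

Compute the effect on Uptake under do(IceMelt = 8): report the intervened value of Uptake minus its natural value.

2

The intervention breaks the incoming arrows to IceMelt: IceMelt = -2Temp - Forcing + 2 no longer applies, and IceMelt = 8.
Forcing = 5 if CO2 >= 1 else 2  [with CO2=0]  = 2
Temp = -3Forcing + 1  [with Forcing=2]  = -5
SeaLevel = -Temp + 3Forcing + 2  [with Temp=-5, Forcing=2]  = 13
Uptake = -SeaLevel - Forcing - IceMelt  [with SeaLevel=13, Forcing=2, IceMelt=8]  = -23
Without intervention: Forcing = 5 if CO2 >= 1 else 2  [with CO2=0]  = 2; Temp = -3Forcing + 1  [with Forcing=2]  = -5; IceMelt = -2Temp - Forcing + 2  [with Temp=-5, Forcing=2]  = 10; SeaLevel = -Temp + 3Forcing + 2  [with Temp=-5, Forcing=2]  = 13; Uptake = -SeaLevel - Forcing - IceMelt  [with SeaLevel=13, Forcing=2, IceMelt=10]  = -25.
Change = -23 − (-25) = 2.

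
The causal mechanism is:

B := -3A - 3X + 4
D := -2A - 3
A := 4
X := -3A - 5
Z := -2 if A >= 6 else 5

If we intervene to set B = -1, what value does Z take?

Intervening sets B = -1 and removes its equation (B := -3A - 3X + 4).
No directed path runs from B to Z, so Z keeps its natural value.
Z = -2 if A >= 6 else 5  [with A=4]  = 5

5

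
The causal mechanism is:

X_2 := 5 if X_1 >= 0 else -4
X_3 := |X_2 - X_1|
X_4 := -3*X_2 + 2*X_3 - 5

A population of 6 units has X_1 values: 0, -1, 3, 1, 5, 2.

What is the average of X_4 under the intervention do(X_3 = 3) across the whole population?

Every unit gets X_3=3 under the intervention. X_4 values become -14, 13, -14, -14, -14, -14; E[X_4|do(X_3=3)] = -9.5.

-9.5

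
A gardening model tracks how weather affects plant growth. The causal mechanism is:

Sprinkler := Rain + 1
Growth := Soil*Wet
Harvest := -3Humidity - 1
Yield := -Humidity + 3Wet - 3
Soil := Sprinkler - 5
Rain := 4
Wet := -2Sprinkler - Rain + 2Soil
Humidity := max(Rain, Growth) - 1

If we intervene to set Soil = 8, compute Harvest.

-46

The intervention breaks the incoming arrows to Soil: Soil := Sprinkler - 5 no longer applies, and Soil = 8.
Sprinkler = Rain + 1  [with Rain=4]  = 5
Wet = -2Sprinkler - Rain + 2Soil  [with Sprinkler=5, Rain=4, Soil=8]  = 2
Growth = Soil*Wet  [with Soil=8, Wet=2]  = 16
Humidity = max(Rain, Growth) - 1  [with Rain=4, Growth=16]  = 15
Harvest = -3Humidity - 1  [with Humidity=15]  = -46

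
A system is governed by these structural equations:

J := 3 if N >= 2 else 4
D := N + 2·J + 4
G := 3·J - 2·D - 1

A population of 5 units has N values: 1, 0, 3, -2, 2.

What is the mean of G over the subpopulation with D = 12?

Observing D=12 restricts to units where D's equation naturally yields 12: N ∈ {0, 2}. In that subpopulation G = -13, -16, mean -14.5.

-14.5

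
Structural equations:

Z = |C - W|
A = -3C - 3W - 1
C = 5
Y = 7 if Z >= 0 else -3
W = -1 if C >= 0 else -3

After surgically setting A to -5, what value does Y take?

Intervening sets A = -5 and removes its equation (A = -3C - 3W - 1).
No directed path runs from A to Y, so Y keeps its natural value.
W = -1 if C >= 0 else -3  [with C=5]  = -1
Z = |C - W|  [with C=5, W=-1]  = 6
Y = 7 if Z >= 0 else -3  [with Z=6]  = 7

7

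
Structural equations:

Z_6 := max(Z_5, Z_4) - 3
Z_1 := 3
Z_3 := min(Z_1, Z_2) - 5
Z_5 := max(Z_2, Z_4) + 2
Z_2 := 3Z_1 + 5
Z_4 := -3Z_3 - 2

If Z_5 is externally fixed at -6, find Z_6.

1

The intervention breaks the incoming arrows to Z_5: Z_5 := max(Z_2, Z_4) + 2 no longer applies, and Z_5 = -6.
Z_2 = 3Z_1 + 5  [with Z_1=3]  = 14
Z_3 = min(Z_1, Z_2) - 5  [with Z_1=3, Z_2=14]  = -2
Z_4 = -3Z_3 - 2  [with Z_3=-2]  = 4
Z_6 = max(Z_5, Z_4) - 3  [with Z_5=-6, Z_4=4]  = 1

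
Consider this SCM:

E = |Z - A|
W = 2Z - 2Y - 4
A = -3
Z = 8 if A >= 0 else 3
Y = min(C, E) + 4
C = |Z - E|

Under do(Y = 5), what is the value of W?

-8

The intervention breaks the incoming arrows to Y: Y = min(C, E) + 4 no longer applies, and Y = 5.
Z = 8 if A >= 0 else 3  [with A=-3]  = 3
W = 2Z - 2Y - 4  [with Z=3, Y=5]  = -8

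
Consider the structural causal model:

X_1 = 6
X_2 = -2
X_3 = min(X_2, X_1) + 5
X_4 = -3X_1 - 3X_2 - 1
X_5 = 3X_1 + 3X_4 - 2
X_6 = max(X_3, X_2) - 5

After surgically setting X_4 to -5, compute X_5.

Intervening sets X_4 = -5 and removes its equation (X_4 = -3X_1 - 3X_2 - 1).
X_5 = 3X_1 + 3X_4 - 2  [with X_1=6, X_4=-5]  = 1

1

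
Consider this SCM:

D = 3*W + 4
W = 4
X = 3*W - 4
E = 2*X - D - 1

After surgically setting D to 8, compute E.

7

Under do(D=8), the mechanism D = 3*W + 4 is discarded; D is fixed at 8.
X = 3*W - 4  [with W=4]  = 8
E = 2*X - D - 1  [with X=8, D=8]  = 7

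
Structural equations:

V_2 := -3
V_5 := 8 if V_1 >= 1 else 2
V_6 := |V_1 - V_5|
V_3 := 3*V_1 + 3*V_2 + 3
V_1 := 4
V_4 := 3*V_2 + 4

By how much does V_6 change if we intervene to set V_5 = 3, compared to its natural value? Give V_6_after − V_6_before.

The intervention breaks the incoming arrows to V_5: V_5 := 8 if V_1 >= 1 else 2 no longer applies, and V_5 = 3.
V_6 = |V_1 - V_5|  [with V_1=4, V_5=3]  = 1
Without intervention: V_5 = 8 if V_1 >= 1 else 2  [with V_1=4]  = 8; V_6 = |V_1 - V_5|  [with V_1=4, V_5=8]  = 4.
Change = 1 − 4 = -3.

-3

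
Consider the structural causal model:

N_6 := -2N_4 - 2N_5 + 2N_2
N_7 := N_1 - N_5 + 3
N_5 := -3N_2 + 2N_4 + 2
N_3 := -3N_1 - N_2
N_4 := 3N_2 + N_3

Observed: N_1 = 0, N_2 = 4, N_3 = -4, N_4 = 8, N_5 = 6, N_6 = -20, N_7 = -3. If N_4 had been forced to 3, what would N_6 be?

10

Under do(N_4=3), the mechanism N_4 := 3N_2 + N_3 is discarded; N_4 is fixed at 3.
N_5 = -3N_2 + 2N_4 + 2  [with N_2=4, N_4=3]  = -4
N_6 = -2N_4 - 2N_5 + 2N_2  [with N_4=3, N_5=-4, N_2=4]  = 10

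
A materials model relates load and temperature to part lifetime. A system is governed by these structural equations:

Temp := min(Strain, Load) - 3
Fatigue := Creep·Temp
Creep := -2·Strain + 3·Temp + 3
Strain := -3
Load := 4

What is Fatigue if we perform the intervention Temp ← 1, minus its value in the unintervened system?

-42

do(Temp=1) replaces the equation Temp := min(Strain, Load) - 3 with the constant Temp = 1.
Creep = -2·Strain + 3·Temp + 3  [with Strain=-3, Temp=1]  = 12
Fatigue = Creep·Temp  [with Creep=12, Temp=1]  = 12
Without intervention: Temp = min(Strain, Load) - 3  [with Strain=-3, Load=4]  = -6; Creep = -2·Strain + 3·Temp + 3  [with Strain=-3, Temp=-6]  = -9; Fatigue = Creep·Temp  [with Creep=-9, Temp=-6]  = 54.
Change = 12 − 54 = -42.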